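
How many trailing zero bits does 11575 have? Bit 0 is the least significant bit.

0

11575 = 10110100110111
Trailing zeros: 0, so the lowest set bit is bit 0 (value 1).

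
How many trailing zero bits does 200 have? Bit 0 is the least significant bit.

3

200 = 11001000
Trailing zeros: 3, so the lowest set bit is bit 3 (value 8).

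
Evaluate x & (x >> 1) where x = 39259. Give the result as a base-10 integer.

2057

x = 1001100101011011 = 39259
x>>1 = 0100110010101101
AND  = 0000100000001001 = 2057
(x & (x >> 1) has a 1 wherever x has two consecutive 1 bits.)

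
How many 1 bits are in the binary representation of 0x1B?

4

0x1B = 11011
Count the 1s: 1 + 1 + 1 + 1 = 4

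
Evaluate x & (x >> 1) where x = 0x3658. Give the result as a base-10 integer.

4616

x = 11011001011000 = 13912
x>>1 = 01101100101100
AND  = 01001000001000 = 4616
(x & (x >> 1) has a 1 wherever x has two consecutive 1 bits.)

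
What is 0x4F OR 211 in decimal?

223

0x4F = 01001111
211 = 11010011
 OR → 11011111 = 223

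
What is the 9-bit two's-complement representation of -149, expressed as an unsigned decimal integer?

149 in 9 bits: 010010101
Invert: 101101010
Add 1:  101101011 = 363
(Check: 2^9 - 149 = 512 - 149 = 363.)

363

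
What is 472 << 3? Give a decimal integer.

472 = 000111011000
shift left by 3 → 111011000000 = 3776
(equivalently, 472 × 2^3 = 472 × 8)

3776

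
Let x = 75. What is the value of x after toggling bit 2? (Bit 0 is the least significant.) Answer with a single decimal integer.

x = 0001001011
bit 2 is currently 0; toggle it via x ^ (1 << 2) = x ^ 4
→ 0001001111 = 79

79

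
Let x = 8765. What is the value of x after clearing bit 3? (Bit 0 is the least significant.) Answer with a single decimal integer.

x = 010001000111101
bit 3 is currently 1; clear it via x & ~(1 << 3) = x & ~8
→ 010001000110101 = 8757

8757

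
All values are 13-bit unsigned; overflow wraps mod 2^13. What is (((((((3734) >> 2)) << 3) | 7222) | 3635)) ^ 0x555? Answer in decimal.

3734 = 0111010010110
→ >> 2 → 0001110100101 = 933
→ << 3 (mod 2^13) → 1110100101000 = 7464
7222 = 1110000110110
→ | → 1110100111110 = 7486
3635 = 0111000110011
→ | → 1111100111111 = 7999
0x555 = 0010101010101
→ ^ → 1101001101010 = 6762

6762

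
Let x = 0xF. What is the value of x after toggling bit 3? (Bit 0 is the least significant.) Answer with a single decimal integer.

x = 00001111
bit 3 is currently 1; toggle it via x ^ (1 << 3) = x ^ 8
→ 00000111 = 7

7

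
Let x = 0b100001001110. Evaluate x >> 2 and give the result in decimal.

x = 100001001110
shift right by 2 → 001000010011 = 531
(equivalently, floor(2126 / 4))

531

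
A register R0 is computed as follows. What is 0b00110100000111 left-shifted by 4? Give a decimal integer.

x = 0000110100000111
shift left by 4 → 1101000001110000 = 53360
(equivalently, 3335 × 2^4 = 3335 × 16)

53360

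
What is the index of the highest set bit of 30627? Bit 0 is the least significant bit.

14

30627 = 111011110100011
The topmost 1 is at position 14 (since 2^14 = 16384 ≤ 30627 < 32768).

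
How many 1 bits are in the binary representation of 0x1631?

6

0x1631 = 1011000110001
Count the 1s: 1 + 1 + 1 + 1 + 1 + 1 = 6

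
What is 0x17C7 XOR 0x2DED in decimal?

0x17C7 = 01011111000111
0x2DED = 10110111101101
XOR → 11101000101010 = 14890

14890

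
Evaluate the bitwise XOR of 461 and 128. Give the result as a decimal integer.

461 = 111001101
128 = 010000000
XOR → 101001101 = 333

333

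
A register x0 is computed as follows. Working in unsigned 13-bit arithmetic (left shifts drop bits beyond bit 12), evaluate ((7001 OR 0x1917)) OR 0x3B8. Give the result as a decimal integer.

7167

7001 = 1101101011001
0x1917 = 1100100010111
→ OR → 1101101011111 = 7007
0x3B8 = 0001110111000
→ OR → 1101111111111 = 7167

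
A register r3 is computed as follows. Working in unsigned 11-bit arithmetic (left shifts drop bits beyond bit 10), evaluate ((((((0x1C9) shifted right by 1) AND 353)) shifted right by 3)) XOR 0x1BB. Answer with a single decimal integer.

439

0x1C9 = 00111001001
→ shifted right by 1 → 00011100100 = 228
353 = 00101100001
→ AND → 00001100000 = 96
→ shifted right by 3 → 00000001100 = 12
0x1BB = 00110111011
→ XOR → 00110110111 = 439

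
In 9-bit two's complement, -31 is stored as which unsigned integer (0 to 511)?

481

31 in 9 bits: 000011111
Invert: 111100000
Add 1:  111100001 = 481
(Check: 2^9 - 31 = 512 - 31 = 481.)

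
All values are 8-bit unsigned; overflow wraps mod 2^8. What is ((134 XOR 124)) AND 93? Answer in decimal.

88

134 = 10000110
124 = 01111100
→ XOR → 11111010 = 250
93 = 01011101
→ AND → 01011000 = 88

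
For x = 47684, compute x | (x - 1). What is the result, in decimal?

x = 1011101001000100 = 47684
x - 1 = 1011101001000011
OR    = 1011101001000111 = 47687
(x | (x - 1) sets all bits below the lowest set bit.)

47687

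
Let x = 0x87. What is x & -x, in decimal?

1

x = 10000111 = 135
-x (two's complement) = …01111001
AND   = 00000001 = 1
(x & -x isolates the lowest set bit of x.)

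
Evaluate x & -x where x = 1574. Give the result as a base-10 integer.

x = 11000100110 = 1574
-x (two's complement) = …00111011010
AND   = 00000000010 = 2
(x & -x isolates the lowest set bit of x.)

2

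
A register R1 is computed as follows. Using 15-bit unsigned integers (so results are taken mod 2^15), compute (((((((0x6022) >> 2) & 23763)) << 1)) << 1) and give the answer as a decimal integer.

24576

0x6022 = 110000000100010
→ >> 2 → 001100000001000 = 6152
23763 = 101110011010011
→ & → 001100000000000 = 6144
→ << 1 (mod 2^15) → 011000000000000 = 12288
→ << 1 (mod 2^15) → 110000000000000 = 24576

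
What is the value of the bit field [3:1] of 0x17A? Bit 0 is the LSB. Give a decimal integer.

5

v = 101111010
Shift right by 1: 10111101
Mask low 3 bits: 101 = 5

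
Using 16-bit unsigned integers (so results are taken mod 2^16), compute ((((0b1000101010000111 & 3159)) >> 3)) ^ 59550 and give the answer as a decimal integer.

59806

0b1000101010000111 = 1000101010000111
3159 = 0000110001010111
→ & → 0000100000000111 = 2055
→ >> 3 → 0000000100000000 = 256
59550 = 1110100010011110
→ ^ → 1110100110011110 = 59806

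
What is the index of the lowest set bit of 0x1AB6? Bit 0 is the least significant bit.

1

0x1AB6 = 1101010110110
Trailing zeros: 1, so the lowest set bit is bit 1 (value 2).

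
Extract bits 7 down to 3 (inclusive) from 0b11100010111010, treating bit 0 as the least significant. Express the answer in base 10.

23

v = 11100010111010
Shift right by 3: 11100010111
Mask low 5 bits: 10111 = 23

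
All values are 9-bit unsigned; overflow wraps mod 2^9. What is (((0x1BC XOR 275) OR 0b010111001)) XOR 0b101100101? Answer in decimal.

0x1BC = 110111100
275 = 100010011
→ XOR → 010101111 = 175
0b010111001 = 010111001
→ OR → 010111111 = 191
0b101100101 = 101100101
→ XOR → 111011010 = 474

474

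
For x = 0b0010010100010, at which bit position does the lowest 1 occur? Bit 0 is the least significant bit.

1

0b0010010100010 = 10010100010
Trailing zeros: 1, so the lowest set bit is bit 1 (value 2).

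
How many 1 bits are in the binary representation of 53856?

6

53856 = 1101001001100000
Count the 1s: 1 + 1 + 1 + 1 + 1 + 1 = 6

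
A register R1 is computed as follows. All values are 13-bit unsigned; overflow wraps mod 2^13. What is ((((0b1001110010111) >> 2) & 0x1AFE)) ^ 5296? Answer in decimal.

5204

0b1001110010111 = 1001110010111
→ >> 2 → 0010011100101 = 1253
0x1AFE = 1101011111110
→ & → 0000011100100 = 228
5296 = 1010010110000
→ ^ → 1010001010100 = 5204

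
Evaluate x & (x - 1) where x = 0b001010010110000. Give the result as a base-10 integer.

x = 1010010110000 = 5296
x - 1 = 1010010101111
AND   = 1010010100000 = 5280
(x & (x - 1) clears the lowest set bit of x.)

5280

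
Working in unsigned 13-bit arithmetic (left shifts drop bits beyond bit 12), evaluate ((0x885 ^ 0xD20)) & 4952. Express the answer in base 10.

256

0x885 = 0100010000101
0xD20 = 0110100100000
→ ^ → 0010110100101 = 1445
4952 = 1001101011000
→ & → 0000100000000 = 256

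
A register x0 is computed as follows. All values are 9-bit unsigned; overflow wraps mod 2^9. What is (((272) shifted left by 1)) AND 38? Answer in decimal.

32

272 = 100010000
→ shifted left by 1 (mod 2^9) → 000100000 = 32
38 = 000100110
→ AND → 000100000 = 32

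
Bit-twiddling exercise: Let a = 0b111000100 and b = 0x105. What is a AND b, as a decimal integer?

260

a = 111000100
0x105 = 100000101
AND → 100000100 = 260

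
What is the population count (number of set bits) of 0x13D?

6

0x13D = 100111101
Count the 1s: 1 + 1 + 1 + 1 + 1 + 1 = 6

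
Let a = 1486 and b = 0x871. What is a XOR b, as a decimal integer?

1486 = 010111001110
0x871 = 100001110001
XOR → 110110111111 = 3519

3519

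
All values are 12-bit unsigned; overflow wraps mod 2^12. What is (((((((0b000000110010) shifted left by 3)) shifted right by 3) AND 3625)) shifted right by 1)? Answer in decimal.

16

0b000000110010 = 000000110010
→ shifted left by 3 (mod 2^12) → 000110010000 = 400
→ shifted right by 3 → 000000110010 = 50
3625 = 111000101001
→ AND → 000000100000 = 32
→ shifted right by 1 → 000000010000 = 16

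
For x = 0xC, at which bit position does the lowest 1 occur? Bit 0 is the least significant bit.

0xC = 1100
Trailing zeros: 2, so the lowest set bit is bit 2 (value 4).

2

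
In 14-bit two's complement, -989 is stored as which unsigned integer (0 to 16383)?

15395

989 in 14 bits: 00001111011101
Invert: 11110000100010
Add 1:  11110000100011 = 15395
(Check: 2^14 - 989 = 16384 - 989 = 15395.)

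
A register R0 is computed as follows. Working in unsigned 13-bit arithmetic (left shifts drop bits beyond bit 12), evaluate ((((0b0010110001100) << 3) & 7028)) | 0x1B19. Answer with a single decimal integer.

0b0010110001100 = 0010110001100
→ << 3 (mod 2^13) → 0110001100000 = 3168
7028 = 1101101110100
→ & → 0100001100000 = 2144
0x1B19 = 1101100011001
→ | → 1101101111001 = 7033

7033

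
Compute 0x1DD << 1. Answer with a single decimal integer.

0x1DD = 0111011101
shift left by 1 → 1110111010 = 954
(equivalently, 477 × 2^1 = 477 × 2)

954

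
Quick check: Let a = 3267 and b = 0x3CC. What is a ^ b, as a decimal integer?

3267 = 110011000011
0x3CC = 001111001100
XOR → 111100001111 = 3855

3855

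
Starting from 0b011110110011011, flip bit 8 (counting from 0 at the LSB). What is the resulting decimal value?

15515

x = 011110110011011
bit 8 is currently 1; toggle it via x ^ (1 << 8) = x ^ 256
→ 011110010011011 = 15515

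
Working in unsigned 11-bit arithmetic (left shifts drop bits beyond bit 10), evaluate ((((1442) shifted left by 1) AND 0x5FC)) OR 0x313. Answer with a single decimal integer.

855

1442 = 10110100010
→ shifted left by 1 (mod 2^11) → 01101000100 = 836
0x5FC = 10111111100
→ AND → 00101000100 = 324
0x313 = 01100010011
→ OR → 01101010111 = 855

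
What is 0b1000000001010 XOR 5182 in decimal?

1076

a = 1000000001010
5182 = 1010000111110
XOR → 0010000110100 = 1076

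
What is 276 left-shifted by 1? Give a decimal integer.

276 = 0100010100
shift left by 1 → 1000101000 = 552
(equivalently, 276 × 2^1 = 276 × 2)

552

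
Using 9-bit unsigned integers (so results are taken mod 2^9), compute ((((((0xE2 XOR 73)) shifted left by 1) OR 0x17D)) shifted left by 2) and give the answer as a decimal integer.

0xE2 = 011100010
73 = 001001001
→ XOR → 010101011 = 171
→ shifted left by 1 (mod 2^9) → 101010110 = 342
0x17D = 101111101
→ OR → 101111111 = 383
→ shifted left by 2 (mod 2^9) → 111111100 = 508

508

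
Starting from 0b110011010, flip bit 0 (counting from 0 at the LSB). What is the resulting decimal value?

411

x = 110011010
bit 0 is currently 0; toggle it via x ^ (1 << 0) = x ^ 1
→ 110011011 = 411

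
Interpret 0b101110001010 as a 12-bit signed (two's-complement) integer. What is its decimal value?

pattern = 101110001010 (MSB is 1 ⇒ negative)
Invert: 010001110101, add 1 → 010001110110 = 1142, so the value is -1142.
(Equivalently: 2954 - 2^12 = 2954 - 4096 = -1142.)

-1142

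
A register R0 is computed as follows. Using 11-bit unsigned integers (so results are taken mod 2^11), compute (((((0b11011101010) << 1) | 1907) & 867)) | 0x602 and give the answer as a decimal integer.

0b11011101010 = 11011101010
→ << 1 (mod 2^11) → 10111010100 = 1492
1907 = 11101110011
→ | → 11111110111 = 2039
867 = 01101100011
→ & → 01101100011 = 867
0x602 = 11000000010
→ | → 11101100011 = 1891

1891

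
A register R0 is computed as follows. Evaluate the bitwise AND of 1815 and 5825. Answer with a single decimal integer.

1815 = 0011100010111
5825 = 1011011000001
AND → 0011000000001 = 1537

1537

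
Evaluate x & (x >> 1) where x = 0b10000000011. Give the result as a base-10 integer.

1

x = 10000000011 = 1027
x>>1 = 01000000001
AND  = 00000000001 = 1
(x & (x >> 1) has a 1 wherever x has two consecutive 1 bits.)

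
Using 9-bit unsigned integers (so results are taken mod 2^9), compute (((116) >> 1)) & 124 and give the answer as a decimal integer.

56

116 = 001110100
→ >> 1 → 000111010 = 58
124 = 001111100
→ & → 000111000 = 56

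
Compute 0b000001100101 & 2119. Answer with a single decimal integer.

69

a = 000001100101
2119 = 100001000111
AND → 000001000101 = 69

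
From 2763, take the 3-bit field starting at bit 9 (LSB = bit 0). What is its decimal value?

v = 0101011001011
Shift right by 9: 0101
Mask low 3 bits: 101 = 5

5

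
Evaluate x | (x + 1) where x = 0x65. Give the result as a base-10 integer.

x = 1100101 = 101
x + 1 = 1100110
OR    = 1100111 = 103
(x | (x + 1) sets the lowest cleared bit.)

103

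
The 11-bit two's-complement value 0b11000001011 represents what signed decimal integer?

-501

pattern = 11000001011 (MSB is 1 ⇒ negative)
Invert: 00111110100, add 1 → 00111110101 = 501, so the value is -501.
(Equivalently: 1547 - 2^11 = 1547 - 2048 = -501.)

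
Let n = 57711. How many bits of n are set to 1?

10

57711 = 1110000101101111
Count the 1s: 1 + 1 + 1 + 1 + 1 + 1 + 1 + 1 + 1 + 1 = 10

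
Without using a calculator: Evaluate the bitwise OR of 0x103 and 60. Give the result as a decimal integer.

319

0x103 = 100000011
60 = 000111100
 OR → 100111111 = 319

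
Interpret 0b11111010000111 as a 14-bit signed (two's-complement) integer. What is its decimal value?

pattern = 11111010000111 (MSB is 1 ⇒ negative)
Invert: 00000101111000, add 1 → 00000101111001 = 377, so the value is -377.
(Equivalently: 16007 - 2^14 = 16007 - 16384 = -377.)

-377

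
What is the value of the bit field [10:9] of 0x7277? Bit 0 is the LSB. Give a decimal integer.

1

v = 111001001110111
Shift right by 9: 111001
Mask low 2 bits: 01 = 1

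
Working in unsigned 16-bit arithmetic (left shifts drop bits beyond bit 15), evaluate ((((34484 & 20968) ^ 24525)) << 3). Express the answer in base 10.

34484 = 1000011010110100
20968 = 0101000111101000
→ & → 0000000010100000 = 160
24525 = 0101111111001101
→ ^ → 0101111101101101 = 24429
→ << 3 (mod 2^16) → 1111101101101000 = 64360

64360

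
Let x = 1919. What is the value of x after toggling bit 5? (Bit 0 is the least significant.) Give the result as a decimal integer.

x = 11101111111
bit 5 is currently 1; toggle it via x ^ (1 << 5) = x ^ 32
→ 11101011111 = 1887

1887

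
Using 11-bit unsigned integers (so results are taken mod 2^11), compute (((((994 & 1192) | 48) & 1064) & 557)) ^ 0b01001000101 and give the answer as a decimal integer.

613

994 = 01111100010
1192 = 10010101000
→ & → 00010100000 = 160
48 = 00000110000
→ | → 00010110000 = 176
1064 = 10000101000
→ & → 00000100000 = 32
557 = 01000101101
→ & → 00000100000 = 32
0b01001000101 = 01001000101
→ ^ → 01001100101 = 613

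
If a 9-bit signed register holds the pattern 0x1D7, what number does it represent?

-41

pattern = 111010111 (MSB is 1 ⇒ negative)
Invert: 000101000, add 1 → 000101001 = 41, so the value is -41.
(Equivalently: 471 - 2^9 = 471 - 512 = -41.)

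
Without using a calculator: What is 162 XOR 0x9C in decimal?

162 = 10100010
0x9C = 10011100
XOR → 00111110 = 62

62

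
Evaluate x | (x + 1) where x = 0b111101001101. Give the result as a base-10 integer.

x = 111101001101 = 3917
x + 1 = 111101001110
OR    = 111101001111 = 3919
(x | (x + 1) sets the lowest cleared bit.)

3919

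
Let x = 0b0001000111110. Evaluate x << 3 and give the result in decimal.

4592

x = 0001000111110
shift left by 3 → 1000111110000 = 4592
(equivalently, 574 × 2^3 = 574 × 8)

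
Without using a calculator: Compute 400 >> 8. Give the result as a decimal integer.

1

400 = 110010000
shift right by 8 → 000000001 = 1
(equivalently, floor(400 / 256))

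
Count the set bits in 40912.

9

40912 = 1001111111010000
Count the 1s: 1 + 1 + 1 + 1 + 1 + 1 + 1 + 1 + 1 = 9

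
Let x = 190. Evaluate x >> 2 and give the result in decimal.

47

190 = 10111110
shift right by 2 → 00101111 = 47
(equivalently, floor(190 / 4))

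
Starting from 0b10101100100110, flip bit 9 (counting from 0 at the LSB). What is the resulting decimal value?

x = 10101100100110
bit 9 is currently 1; toggle it via x ^ (1 << 9) = x ^ 512
→ 10100100100110 = 10534

10534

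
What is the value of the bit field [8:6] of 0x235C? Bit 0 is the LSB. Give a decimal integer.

v = 010001101011100
Shift right by 6: 010001101
Mask low 3 bits: 101 = 5

5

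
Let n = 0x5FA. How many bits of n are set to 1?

0x5FA = 10111111010
Count the 1s: 1 + 1 + 1 + 1 + 1 + 1 + 1 + 1 = 8

8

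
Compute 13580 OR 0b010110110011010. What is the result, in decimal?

15774

13580 = 11010100001100
b = 10110110011010
 OR → 11110110011110 = 15774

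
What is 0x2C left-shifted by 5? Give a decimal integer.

1408

0x2C = 00000101100
shift left by 5 → 10110000000 = 1408
(equivalently, 44 × 2^5 = 44 × 32)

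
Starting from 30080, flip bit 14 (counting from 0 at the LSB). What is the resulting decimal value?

x = 0111010110000000
bit 14 is currently 1; toggle it via x ^ (1 << 14) = x ^ 16384
→ 0011010110000000 = 13696

13696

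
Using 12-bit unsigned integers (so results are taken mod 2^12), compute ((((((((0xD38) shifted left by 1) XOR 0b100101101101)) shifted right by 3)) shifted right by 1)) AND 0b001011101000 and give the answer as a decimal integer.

32

0xD38 = 110100111000
→ shifted left by 1 (mod 2^12) → 101001110000 = 2672
0b100101101101 = 100101101101
→ XOR → 001100011101 = 797
→ shifted right by 3 → 000001100011 = 99
→ shifted right by 1 → 000000110001 = 49
0b001011101000 = 001011101000
→ AND → 000000100000 = 32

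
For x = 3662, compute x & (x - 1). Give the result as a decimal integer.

x = 111001001110 = 3662
x - 1 = 111001001101
AND   = 111001001100 = 3660
(x & (x - 1) clears the lowest set bit of x.)

3660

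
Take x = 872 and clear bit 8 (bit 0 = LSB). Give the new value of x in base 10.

616

x = 001101101000
bit 8 is currently 1; clear it via x & ~(1 << 8) = x & ~256
→ 001001101000 = 616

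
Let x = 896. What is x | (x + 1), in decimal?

897

x = 1110000000 = 896
x + 1 = 1110000001
OR    = 1110000001 = 897
(x | (x + 1) sets the lowest cleared bit.)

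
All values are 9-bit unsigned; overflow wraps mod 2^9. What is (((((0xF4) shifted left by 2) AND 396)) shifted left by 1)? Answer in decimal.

256

0xF4 = 011110100
→ shifted left by 2 (mod 2^9) → 111010000 = 464
396 = 110001100
→ AND → 110000000 = 384
→ shifted left by 1 (mod 2^9) → 100000000 = 256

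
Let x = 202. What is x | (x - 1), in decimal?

203

x = 11001010 = 202
x - 1 = 11001001
OR    = 11001011 = 203
(x | (x - 1) sets all bits below the lowest set bit.)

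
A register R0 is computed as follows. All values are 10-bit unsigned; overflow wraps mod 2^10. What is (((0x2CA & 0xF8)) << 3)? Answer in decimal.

0x2CA = 1011001010
0xF8 = 0011111000
→ & → 0011001000 = 200
→ << 3 (mod 2^10) → 1001000000 = 576

576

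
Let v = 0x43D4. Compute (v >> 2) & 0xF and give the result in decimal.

5

v = 100001111010100
Shift right by 2: 1000011110101
Mask low 4 bits: 0101 = 5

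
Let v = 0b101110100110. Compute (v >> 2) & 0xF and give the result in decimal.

9

v = 101110100110
Shift right by 2: 1011101001
Mask low 4 bits: 1001 = 9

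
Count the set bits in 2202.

2202 = 100010011010
Count the 1s: 1 + 1 + 1 + 1 + 1 = 5

5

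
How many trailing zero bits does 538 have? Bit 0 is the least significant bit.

1

538 = 1000011010
Trailing zeros: 1, so the lowest set bit is bit 1 (value 2).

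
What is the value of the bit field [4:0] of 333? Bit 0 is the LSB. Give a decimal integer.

13

v = 101001101
Shift right by 0: 101001101
Mask low 5 bits: 01101 = 13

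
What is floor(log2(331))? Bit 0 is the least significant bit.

8

331 = 101001011
The topmost 1 is at position 8 (since 2^8 = 256 ≤ 331 < 512).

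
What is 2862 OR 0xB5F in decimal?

2862 = 101100101110
0xB5F = 101101011111
 OR → 101101111111 = 2943

2943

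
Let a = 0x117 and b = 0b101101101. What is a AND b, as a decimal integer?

261

0x117 = 100010111
b = 101101101
AND → 100000101 = 261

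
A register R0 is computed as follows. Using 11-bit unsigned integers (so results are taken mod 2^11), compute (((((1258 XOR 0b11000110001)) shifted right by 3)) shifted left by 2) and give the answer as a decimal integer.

1258 = 10011101010
0b11000110001 = 11000110001
→ XOR → 01011011011 = 731
→ shifted right by 3 → 00001011011 = 91
→ shifted left by 2 (mod 2^11) → 00101101100 = 364

364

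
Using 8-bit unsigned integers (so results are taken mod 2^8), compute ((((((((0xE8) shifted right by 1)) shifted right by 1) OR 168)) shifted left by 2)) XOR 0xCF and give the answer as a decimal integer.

0xE8 = 11101000
→ shifted right by 1 → 01110100 = 116
→ shifted right by 1 → 00111010 = 58
168 = 10101000
→ OR → 10111010 = 186
→ shifted left by 2 (mod 2^8) → 11101000 = 232
0xCF = 11001111
→ XOR → 00100111 = 39

39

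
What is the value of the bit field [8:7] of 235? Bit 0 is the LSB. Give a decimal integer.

v = 000011101011
Shift right by 7: 00001
Mask low 2 bits: 01 = 1

1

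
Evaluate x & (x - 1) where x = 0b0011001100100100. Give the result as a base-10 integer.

x = 11001100100100 = 13092
x - 1 = 11001100100011
AND   = 11001100100000 = 13088
(x & (x - 1) clears the lowest set bit of x.)

13088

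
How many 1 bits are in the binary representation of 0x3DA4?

0x3DA4 = 11110110100100
Count the 1s: 1 + 1 + 1 + 1 + 1 + 1 + 1 + 1 = 8

8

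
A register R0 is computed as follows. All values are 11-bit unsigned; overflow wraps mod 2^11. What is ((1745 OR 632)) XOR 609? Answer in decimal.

1176

1745 = 11011010001
632 = 01001111000
→ OR → 11011111001 = 1785
609 = 01001100001
→ XOR → 10010011000 = 1176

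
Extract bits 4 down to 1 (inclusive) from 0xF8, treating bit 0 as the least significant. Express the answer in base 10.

v = 0011111000
Shift right by 1: 001111100
Mask low 4 bits: 1100 = 12

12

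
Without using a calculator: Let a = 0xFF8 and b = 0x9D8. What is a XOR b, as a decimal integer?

1568

0xFF8 = 111111111000
0x9D8 = 100111011000
XOR → 011000100000 = 1568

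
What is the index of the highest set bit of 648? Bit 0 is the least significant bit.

9

648 = 1010001000
The topmost 1 is at position 9 (since 2^9 = 512 ≤ 648 < 1024).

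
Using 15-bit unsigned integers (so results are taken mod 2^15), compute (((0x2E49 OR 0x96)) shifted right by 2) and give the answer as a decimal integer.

2999

0x2E49 = 010111001001001
0x96 = 000000010010110
→ OR → 010111011011111 = 11999
→ shifted right by 2 → 000101110110111 = 2999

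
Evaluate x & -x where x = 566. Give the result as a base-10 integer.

2

x = 1000110110 = 566
-x (two's complement) = …0111001010
AND   = 0000000010 = 2
(x & -x isolates the lowest set bit of x.)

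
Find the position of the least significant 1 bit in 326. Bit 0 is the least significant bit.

326 = 101000110
Trailing zeros: 1, so the lowest set bit is bit 1 (value 2).

1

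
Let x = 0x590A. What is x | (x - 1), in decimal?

x = 101100100001010 = 22794
x - 1 = 101100100001001
OR    = 101100100001011 = 22795
(x | (x - 1) sets all bits below the lowest set bit.)

22795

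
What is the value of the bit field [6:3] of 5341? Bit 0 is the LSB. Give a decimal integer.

11

v = 1010011011101
Shift right by 3: 1010011011
Mask low 4 bits: 1011 = 11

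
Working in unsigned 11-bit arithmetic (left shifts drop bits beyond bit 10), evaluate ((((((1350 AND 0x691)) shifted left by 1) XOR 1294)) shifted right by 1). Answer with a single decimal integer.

1350 = 10101000110
0x691 = 11010010001
→ AND → 10000000000 = 1024
→ shifted left by 1 (mod 2^11) → 00000000000 = 0
1294 = 10100001110
→ XOR → 10100001110 = 1294
→ shifted right by 1 → 01010000111 = 647

647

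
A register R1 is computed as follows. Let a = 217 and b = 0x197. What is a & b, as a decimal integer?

217 = 011011001
0x197 = 110010111
AND → 010010001 = 145

145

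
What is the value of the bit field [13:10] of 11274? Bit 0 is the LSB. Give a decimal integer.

11

v = 10110000001010
Shift right by 10: 1011
Mask low 4 bits: 1011 = 11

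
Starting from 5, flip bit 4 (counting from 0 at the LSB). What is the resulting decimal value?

x = 00000101
bit 4 is currently 0; toggle it via x ^ (1 << 4) = x ^ 16
→ 00010101 = 21

21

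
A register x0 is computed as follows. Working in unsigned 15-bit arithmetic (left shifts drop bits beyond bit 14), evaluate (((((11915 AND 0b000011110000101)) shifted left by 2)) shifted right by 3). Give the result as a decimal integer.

11915 = 010111010001011
0b000011110000101 = 000011110000101
→ AND → 000011010000001 = 1665
→ shifted left by 2 (mod 2^15) → 001101000000100 = 6660
→ shifted right by 3 → 000001101000000 = 832

832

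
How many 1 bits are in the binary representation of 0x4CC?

0x4CC = 10011001100
Count the 1s: 1 + 1 + 1 + 1 + 1 = 5

5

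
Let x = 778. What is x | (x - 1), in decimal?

x = 1100001010 = 778
x - 1 = 1100001001
OR    = 1100001011 = 779
(x | (x - 1) sets all bits below the lowest set bit.)

779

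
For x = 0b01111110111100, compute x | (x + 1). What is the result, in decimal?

8125

x = 1111110111100 = 8124
x + 1 = 1111110111101
OR    = 1111110111101 = 8125
(x | (x + 1) sets the lowest cleared bit.)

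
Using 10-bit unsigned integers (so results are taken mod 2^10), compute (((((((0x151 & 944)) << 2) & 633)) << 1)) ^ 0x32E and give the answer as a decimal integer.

942

0x151 = 0101010001
944 = 1110110000
→ & → 0100010000 = 272
→ << 2 (mod 2^10) → 0001000000 = 64
633 = 1001111001
→ & → 0001000000 = 64
→ << 1 (mod 2^10) → 0010000000 = 128
0x32E = 1100101110
→ ^ → 1110101110 = 942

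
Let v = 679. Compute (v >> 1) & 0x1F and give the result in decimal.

v = 1010100111
Shift right by 1: 101010011
Mask low 5 bits: 10011 = 19

19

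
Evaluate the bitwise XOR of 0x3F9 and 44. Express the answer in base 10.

0x3F9 = 1111111001
44 = 0000101100
XOR → 1111010101 = 981

981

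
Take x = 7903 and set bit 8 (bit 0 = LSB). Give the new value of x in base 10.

8159

x = 1111011011111
bit 8 is currently 0; set it via x | (1 << 8) = x | 256
→ 1111111011111 = 8159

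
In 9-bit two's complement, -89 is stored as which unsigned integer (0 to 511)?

423

89 in 9 bits: 001011001
Invert: 110100110
Add 1:  110100111 = 423
(Check: 2^9 - 89 = 512 - 89 = 423.)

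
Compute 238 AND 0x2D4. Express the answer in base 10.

196

238 = 0011101110
0x2D4 = 1011010100
AND → 0011000100 = 196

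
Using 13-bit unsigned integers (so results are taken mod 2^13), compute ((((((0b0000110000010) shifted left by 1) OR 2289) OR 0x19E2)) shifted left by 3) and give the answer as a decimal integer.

8120

0b0000110000010 = 0000110000010
→ shifted left by 1 (mod 2^13) → 0001100000100 = 772
2289 = 0100011110001
→ OR → 0101111110101 = 3061
0x19E2 = 1100111100010
→ OR → 1101111110111 = 7159
→ shifted left by 3 (mod 2^13) → 1111110111000 = 8120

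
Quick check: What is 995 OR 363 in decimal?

1003

995 = 1111100011
363 = 0101101011
 OR → 1111101011 = 1003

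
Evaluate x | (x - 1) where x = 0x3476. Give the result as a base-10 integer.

x = 11010001110110 = 13430
x - 1 = 11010001110101
OR    = 11010001110111 = 13431
(x | (x - 1) sets all bits below the lowest set bit.)

13431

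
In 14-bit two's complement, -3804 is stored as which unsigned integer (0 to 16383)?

3804 in 14 bits: 00111011011100
Invert: 11000100100011
Add 1:  11000100100100 = 12580
(Check: 2^14 - 3804 = 16384 - 3804 = 12580.)

12580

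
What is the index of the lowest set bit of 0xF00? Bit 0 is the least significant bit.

8

0xF00 = 111100000000
Trailing zeros: 8, so the lowest set bit is bit 8 (value 256).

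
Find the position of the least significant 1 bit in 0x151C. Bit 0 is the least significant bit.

0x151C = 1010100011100
Trailing zeros: 2, so the lowest set bit is bit 2 (value 4).

2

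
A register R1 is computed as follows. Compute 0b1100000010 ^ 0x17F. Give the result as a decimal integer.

637

a = 1100000010
0x17F = 0101111111
XOR → 1001111101 = 637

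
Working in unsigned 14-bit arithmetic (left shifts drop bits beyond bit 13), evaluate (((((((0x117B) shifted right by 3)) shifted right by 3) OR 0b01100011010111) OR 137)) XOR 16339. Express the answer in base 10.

0x117B = 01000101111011
→ shifted right by 3 → 00001000101111 = 559
→ shifted right by 3 → 00000001000101 = 69
0b01100011010111 = 01100011010111
→ OR → 01100011010111 = 6359
137 = 00000010001001
→ OR → 01100011011111 = 6367
16339 = 11111111010011
→ XOR → 10011100001100 = 9996

9996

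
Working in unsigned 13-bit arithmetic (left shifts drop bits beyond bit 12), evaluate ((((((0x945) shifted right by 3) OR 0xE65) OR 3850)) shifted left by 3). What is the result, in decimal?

0x945 = 0100101000101
→ shifted right by 3 → 0000100101000 = 296
0xE65 = 0111001100101
→ OR → 0111101101101 = 3949
3850 = 0111100001010
→ OR → 0111101101111 = 3951
→ shifted left by 3 (mod 2^13) → 1101101111000 = 7032

7032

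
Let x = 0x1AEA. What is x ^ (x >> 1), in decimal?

6047

x = 1101011101010 = 6890
x>>1 = 0110101110101
XOR  = 1011110011111 = 6047
(x ^ (x >> 1) gives the standard binary-reflected Gray code of x.)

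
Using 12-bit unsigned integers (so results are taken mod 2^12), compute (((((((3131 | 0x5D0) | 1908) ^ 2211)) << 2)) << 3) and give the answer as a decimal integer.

2944

3131 = 110000111011
0x5D0 = 010111010000
→ | → 110111111011 = 3579
1908 = 011101110100
→ | → 111111111111 = 4095
2211 = 100010100011
→ ^ → 011101011100 = 1884
→ << 2 (mod 2^12) → 110101110000 = 3440
→ << 3 (mod 2^12) → 101110000000 = 2944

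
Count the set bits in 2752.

2752 = 101011000000
Count the 1s: 1 + 1 + 1 + 1 = 4

4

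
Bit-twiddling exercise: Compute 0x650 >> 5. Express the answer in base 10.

50

0x650 = 11001010000
shift right by 5 → 00000110010 = 50
(equivalently, floor(1616 / 32))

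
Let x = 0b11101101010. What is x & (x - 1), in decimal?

x = 11101101010 = 1898
x - 1 = 11101101001
AND   = 11101101000 = 1896
(x & (x - 1) clears the lowest set bit of x.)

1896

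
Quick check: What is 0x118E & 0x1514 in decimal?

0x118E = 1000110001110
0x1514 = 1010100010100
AND → 1000100000100 = 4356

4356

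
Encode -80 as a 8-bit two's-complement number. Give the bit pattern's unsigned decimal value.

176

80 in 8 bits: 01010000
Invert: 10101111
Add 1:  10110000 = 176
(Check: 2^8 - 80 = 256 - 80 = 176.)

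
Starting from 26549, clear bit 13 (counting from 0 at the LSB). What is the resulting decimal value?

18357

x = 110011110110101
bit 13 is currently 1; clear it via x & ~(1 << 13) = x & ~8192
→ 100011110110101 = 18357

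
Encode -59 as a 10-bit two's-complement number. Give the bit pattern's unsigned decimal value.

965

59 in 10 bits: 0000111011
Invert: 1111000100
Add 1:  1111000101 = 965
(Check: 2^10 - 59 = 1024 - 59 = 965.)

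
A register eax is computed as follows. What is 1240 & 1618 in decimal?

1104

1240 = 10011011000
1618 = 11001010010
AND → 10001010000 = 1104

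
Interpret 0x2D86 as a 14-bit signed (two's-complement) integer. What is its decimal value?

-4730

pattern = 10110110000110 (MSB is 1 ⇒ negative)
Invert: 01001001111001, add 1 → 01001001111010 = 4730, so the value is -4730.
(Equivalently: 11654 - 2^14 = 11654 - 16384 = -4730.)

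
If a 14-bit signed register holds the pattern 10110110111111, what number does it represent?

pattern = 10110110111111 (MSB is 1 ⇒ negative)
Invert: 01001001000000, add 1 → 01001001000001 = 4673, so the value is -4673.
(Equivalently: 11711 - 2^14 = 11711 - 16384 = -4673.)

-4673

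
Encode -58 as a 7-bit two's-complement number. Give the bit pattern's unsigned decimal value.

70

58 in 7 bits: 0111010
Invert: 1000101
Add 1:  1000110 = 70
(Check: 2^7 - 58 = 128 - 58 = 70.)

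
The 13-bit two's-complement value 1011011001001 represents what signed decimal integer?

-2359

pattern = 1011011001001 (MSB is 1 ⇒ negative)
Invert: 0100100110110, add 1 → 0100100110111 = 2359, so the value is -2359.
(Equivalently: 5833 - 2^13 = 5833 - 8192 = -2359.)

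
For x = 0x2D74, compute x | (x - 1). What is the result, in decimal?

x = 10110101110100 = 11636
x - 1 = 10110101110011
OR    = 10110101110111 = 11639
(x | (x - 1) sets all bits below the lowest set bit.)

11639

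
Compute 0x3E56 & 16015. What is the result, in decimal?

15878

0x3E56 = 11111001010110
16015 = 11111010001111
AND → 11111000000110 = 15878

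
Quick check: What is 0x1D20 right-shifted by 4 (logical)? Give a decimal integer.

466

0x1D20 = 1110100100000
shift right by 4 → 0000111010010 = 466
(equivalently, floor(7456 / 16))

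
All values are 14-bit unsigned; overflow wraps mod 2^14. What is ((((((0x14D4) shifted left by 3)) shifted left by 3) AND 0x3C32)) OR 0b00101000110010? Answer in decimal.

15922

0x14D4 = 01010011010100
→ shifted left by 3 (mod 2^14) → 10011010100000 = 9888
→ shifted left by 3 (mod 2^14) → 11010100000000 = 13568
0x3C32 = 11110000110010
→ AND → 11010000000000 = 13312
0b00101000110010 = 00101000110010
→ OR → 11111000110010 = 15922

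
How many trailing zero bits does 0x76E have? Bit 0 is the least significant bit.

1

0x76E = 11101101110
Trailing zeros: 1, so the lowest set bit is bit 1 (value 2).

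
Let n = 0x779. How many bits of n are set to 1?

0x779 = 11101111001
Count the 1s: 1 + 1 + 1 + 1 + 1 + 1 + 1 + 1 = 8

8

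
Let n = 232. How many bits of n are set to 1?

232 = 11101000
Count the 1s: 1 + 1 + 1 + 1 = 4

4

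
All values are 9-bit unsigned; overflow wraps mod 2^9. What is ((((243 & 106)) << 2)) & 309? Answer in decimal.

243 = 011110011
106 = 001101010
→ & → 001100010 = 98
→ << 2 (mod 2^9) → 110001000 = 392
309 = 100110101
→ & → 100000000 = 256

256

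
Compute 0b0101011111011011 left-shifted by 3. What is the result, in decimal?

x = 000101011111011011
shift left by 3 → 101011111011011000 = 179928
(equivalently, 22491 × 2^3 = 22491 × 8)

179928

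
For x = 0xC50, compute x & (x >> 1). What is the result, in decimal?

x = 110001010000 = 3152
x>>1 = 011000101000
AND  = 010000000000 = 1024
(x & (x >> 1) has a 1 wherever x has two consecutive 1 bits.)

1024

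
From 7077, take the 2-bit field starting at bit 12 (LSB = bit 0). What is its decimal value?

v = 001101110100101
Shift right by 12: 001
Mask low 2 bits: 01 = 1

1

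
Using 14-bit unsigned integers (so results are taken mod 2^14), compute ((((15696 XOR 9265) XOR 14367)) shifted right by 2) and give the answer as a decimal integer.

15696 = 11110101010000
9265 = 10010000110001
→ XOR → 01100101100001 = 6497
14367 = 11100000011111
→ XOR → 10000101111110 = 8574
→ shifted right by 2 → 00100001011111 = 2143

2143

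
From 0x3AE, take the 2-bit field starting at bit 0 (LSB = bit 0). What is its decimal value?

v = 01110101110
Shift right by 0: 01110101110
Mask low 2 bits: 10 = 2

2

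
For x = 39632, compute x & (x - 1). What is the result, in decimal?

39616

x = 1001101011010000 = 39632
x - 1 = 1001101011001111
AND   = 1001101011000000 = 39616
(x & (x - 1) clears the lowest set bit of x.)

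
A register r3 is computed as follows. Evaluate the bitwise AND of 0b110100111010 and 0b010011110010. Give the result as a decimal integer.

1074

a = 110100111010
b = 010011110010
AND → 010000110010 = 1074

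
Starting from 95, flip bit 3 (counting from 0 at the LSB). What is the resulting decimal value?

x = 0001011111
bit 3 is currently 1; toggle it via x ^ (1 << 3) = x ^ 8
→ 0001010111 = 87

87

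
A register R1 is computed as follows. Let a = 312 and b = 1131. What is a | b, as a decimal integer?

1403

312 = 00100111000
1131 = 10001101011
 OR → 10101111011 = 1403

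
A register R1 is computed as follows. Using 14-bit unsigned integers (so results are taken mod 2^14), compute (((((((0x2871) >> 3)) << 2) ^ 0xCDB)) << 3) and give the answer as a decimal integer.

0x2871 = 10100001110001
→ >> 3 → 00010100001110 = 1294
→ << 2 (mod 2^14) → 01010000111000 = 5176
0xCDB = 00110011011011
→ ^ → 01100011100011 = 6371
→ << 3 (mod 2^14) → 00011100011000 = 1816

1816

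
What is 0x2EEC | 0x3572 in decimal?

16382

0x2EEC = 10111011101100
0x3572 = 11010101110010
 OR → 11111111111110 = 16382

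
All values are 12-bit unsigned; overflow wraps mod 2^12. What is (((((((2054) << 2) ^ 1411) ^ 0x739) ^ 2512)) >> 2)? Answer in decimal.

2054 = 100000000110
→ << 2 (mod 2^12) → 000000011000 = 24
1411 = 010110000011
→ ^ → 010110011011 = 1435
0x739 = 011100111001
→ ^ → 001010100010 = 674
2512 = 100111010000
→ ^ → 101101110010 = 2930
→ >> 2 → 001011011100 = 732

732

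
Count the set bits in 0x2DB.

7

0x2DB = 1011011011
Count the 1s: 1 + 1 + 1 + 1 + 1 + 1 + 1 = 7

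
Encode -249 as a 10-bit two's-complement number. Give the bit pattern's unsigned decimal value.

775

249 in 10 bits: 0011111001
Invert: 1100000110
Add 1:  1100000111 = 775
(Check: 2^10 - 249 = 1024 - 249 = 775.)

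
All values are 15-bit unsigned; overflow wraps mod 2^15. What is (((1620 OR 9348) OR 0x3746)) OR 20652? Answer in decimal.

1620 = 000011001010100
9348 = 010010010000100
→ OR → 010011011010100 = 9940
0x3746 = 011011101000110
→ OR → 011011111010110 = 14294
20652 = 101000010101100
→ OR → 111011111111110 = 30718

30718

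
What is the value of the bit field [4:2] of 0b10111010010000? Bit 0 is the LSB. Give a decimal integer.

4

v = 10111010010000
Shift right by 2: 101110100100
Mask low 3 bits: 100 = 4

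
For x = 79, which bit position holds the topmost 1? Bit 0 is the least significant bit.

6

79 = 1001111
The topmost 1 is at position 6 (since 2^6 = 64 ≤ 79 < 128).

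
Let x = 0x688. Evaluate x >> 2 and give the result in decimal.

0x688 = 11010001000
shift right by 2 → 00110100010 = 418
(equivalently, floor(1672 / 4))

418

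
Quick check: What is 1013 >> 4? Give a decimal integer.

63

1013 = 1111110101
shift right by 4 → 0000111111 = 63
(equivalently, floor(1013 / 16))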